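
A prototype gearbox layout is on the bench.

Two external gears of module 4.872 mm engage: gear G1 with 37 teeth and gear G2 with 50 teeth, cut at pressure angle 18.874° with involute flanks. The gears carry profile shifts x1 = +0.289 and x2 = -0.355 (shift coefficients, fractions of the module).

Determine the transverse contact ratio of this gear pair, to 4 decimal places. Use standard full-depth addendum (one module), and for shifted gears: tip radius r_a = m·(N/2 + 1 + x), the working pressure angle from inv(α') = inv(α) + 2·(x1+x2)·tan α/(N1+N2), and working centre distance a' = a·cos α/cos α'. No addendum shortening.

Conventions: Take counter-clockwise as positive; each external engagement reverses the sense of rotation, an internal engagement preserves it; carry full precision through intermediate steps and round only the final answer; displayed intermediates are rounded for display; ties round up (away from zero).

class = single-mesh tooth geometry [involute pair 37T × 50T, m = 4.872]
base radii: r_b1 = 85.285805, r_b2 = 115.251088
tip radii: r_a1 = 96.412008, r_a2 = 124.942440
inv(α') = inv(18.874°) + 2·(+0.289-0.355)·tan α/(37+50) = 0.01193748  ⇒  α' = 18.61594°
a' = a·cos α / cos α' = 211.9320·cos 18.874°/cos 18.61594° = 211.608321
action lengths: √(r_a1²−r_b1²) = 44.962281, √(r_a2²−r_b2²) = 48.247280
base pitch p_b = π·m·cos α = 14.482879
CR = (44.962281 + 48.247280 − 211.608321·sin 18.61594°)/14.482879 = 1.771700
contact ratio ≈ 1.7717

1.7717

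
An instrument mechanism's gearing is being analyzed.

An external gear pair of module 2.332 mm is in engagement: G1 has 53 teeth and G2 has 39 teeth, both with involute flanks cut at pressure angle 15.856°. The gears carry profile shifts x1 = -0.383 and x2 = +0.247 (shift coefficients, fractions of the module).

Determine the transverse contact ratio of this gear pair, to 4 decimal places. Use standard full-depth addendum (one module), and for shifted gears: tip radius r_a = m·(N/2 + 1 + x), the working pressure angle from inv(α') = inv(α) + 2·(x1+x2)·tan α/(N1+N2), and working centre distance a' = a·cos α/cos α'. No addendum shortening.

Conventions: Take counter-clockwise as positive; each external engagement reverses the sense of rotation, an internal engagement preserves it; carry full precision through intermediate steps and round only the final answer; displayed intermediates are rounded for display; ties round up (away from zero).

topology: single-mesh involute geometry — m = 2.332, 53T/39T pair
base radii: r_b1 = 59.446673, r_b2 = 43.743778
tip radii: r_a1 = 63.236844, r_a2 = 48.382004
inv(α') = inv(15.856°) + 2·(-0.383+0.247)·tan α/(53+39) = 0.00644828  ⇒  α' = 15.23433°
a' = a·cos α / cos α' = 107.2720·cos 15.856°/cos 15.23433° = 106.948713
action lengths: √(r_a1²−r_b1²) = 21.563661, √(r_a2²−r_b2²) = 20.671240
base pitch p_b = π·m·cos α = 7.047443
CR = (21.563661 + 20.671240 − 106.948713·sin 15.23433°)/7.047443 = 2.005305
contact ratio ≈ 2.0053

2.0053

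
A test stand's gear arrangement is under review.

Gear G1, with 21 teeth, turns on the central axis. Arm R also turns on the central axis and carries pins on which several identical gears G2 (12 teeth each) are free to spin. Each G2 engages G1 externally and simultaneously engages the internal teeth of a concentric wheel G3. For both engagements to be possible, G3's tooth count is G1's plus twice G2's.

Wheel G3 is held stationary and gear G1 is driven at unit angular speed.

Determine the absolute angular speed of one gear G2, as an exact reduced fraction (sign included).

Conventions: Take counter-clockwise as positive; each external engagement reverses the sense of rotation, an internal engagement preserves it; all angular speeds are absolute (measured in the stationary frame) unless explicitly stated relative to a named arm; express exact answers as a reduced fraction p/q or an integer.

class = planetary set [G3 = 21+2·12 = 45; Willis about the carrier]
ring teeth: 21 + 2·12 = 45
21(ω_sun−ω_arm) = −45(ω_ring−ω_arm),  ω_ring = 0, ω_sun = 1
21(1−ω_arm) = −45(0−ω_arm)  ⇒  66·ω_arm = 21  ⇒  ω_arm = 7/22
sun–planet mesh: 21·(1−7/22) = −12·(ω_p−ω_arm)  ⇒  ω_p−ω_arm = -105/88
ω_p = 7/22 − 105/88 = -7/8
exact speed ratio = -7/8

-7/8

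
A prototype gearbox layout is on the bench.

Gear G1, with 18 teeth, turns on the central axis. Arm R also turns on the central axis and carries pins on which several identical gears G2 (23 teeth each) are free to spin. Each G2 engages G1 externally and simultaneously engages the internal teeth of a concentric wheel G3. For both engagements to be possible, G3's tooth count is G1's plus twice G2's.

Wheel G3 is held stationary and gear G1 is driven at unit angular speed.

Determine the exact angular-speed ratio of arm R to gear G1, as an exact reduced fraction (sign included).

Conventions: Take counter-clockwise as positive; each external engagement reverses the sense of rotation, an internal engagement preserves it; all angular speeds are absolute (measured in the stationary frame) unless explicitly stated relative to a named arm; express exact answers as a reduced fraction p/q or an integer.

planetary set (18T centre, 23T on arm, 64T internal) — Willis relation
ring teeth: 18 + 2·23 = 64
18(ω_sun−ω_arm) = −64(ω_ring−ω_arm),  ω_ring = 0, ω_sun = 1
18(1−ω_arm) = −64(0−ω_arm)  ⇒  82·ω_arm = 18  ⇒  ω_arm = 9/41
ω_out/ω_in = 9/41

9/41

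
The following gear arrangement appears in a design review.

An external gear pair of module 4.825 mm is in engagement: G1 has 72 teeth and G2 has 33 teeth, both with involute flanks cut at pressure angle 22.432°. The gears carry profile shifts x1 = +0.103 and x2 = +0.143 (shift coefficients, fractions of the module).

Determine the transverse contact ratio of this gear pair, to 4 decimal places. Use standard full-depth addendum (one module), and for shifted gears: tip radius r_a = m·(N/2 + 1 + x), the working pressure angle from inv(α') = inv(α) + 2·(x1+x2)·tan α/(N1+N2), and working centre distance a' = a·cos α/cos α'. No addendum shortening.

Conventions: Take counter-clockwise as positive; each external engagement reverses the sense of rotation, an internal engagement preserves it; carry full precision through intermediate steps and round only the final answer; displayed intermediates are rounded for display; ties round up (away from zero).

single-mesh involute tooth geometry (72T engaging 33T at module 4.825)
base radii: r_b1 = 160.556652, r_b2 = 73.588466
tip radii: r_a1 = 179.021975, r_a2 = 85.127475
inv(α') = inv(22.432°) + 2·(+0.103+0.143)·tan α/(72+33) = 0.02324591  ⇒  α' = 23.06240°
a' = a·cos α / cos α' = 253.3125·cos 22.432°/cos 23.06240° = 254.483773
action lengths: √(r_a1²−r_b1²) = 79.186040, √(r_a2²−r_b2²) = 42.795148
base pitch p_b = π·m·cos α = 14.011211
CR = (79.186040 + 42.795148 − 254.483773·sin 23.06240°)/14.011211 = 1.590969
contact ratio ≈ 1.5910

1.5910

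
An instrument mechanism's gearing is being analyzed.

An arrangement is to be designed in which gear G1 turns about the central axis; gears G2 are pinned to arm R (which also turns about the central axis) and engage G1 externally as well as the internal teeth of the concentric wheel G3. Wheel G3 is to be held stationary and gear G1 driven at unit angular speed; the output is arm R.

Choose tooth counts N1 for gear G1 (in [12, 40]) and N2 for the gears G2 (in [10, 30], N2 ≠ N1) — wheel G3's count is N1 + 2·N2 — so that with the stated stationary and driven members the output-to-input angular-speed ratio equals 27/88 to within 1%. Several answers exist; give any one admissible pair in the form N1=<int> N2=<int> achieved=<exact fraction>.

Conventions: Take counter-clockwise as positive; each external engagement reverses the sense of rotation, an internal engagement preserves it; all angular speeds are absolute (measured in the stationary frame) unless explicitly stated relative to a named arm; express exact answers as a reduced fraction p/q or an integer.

topology: planetary set — design target 27/88, arm = carrier (Willis)
Willis with ω_ring = 0: ω_arm/ω_sun = N1/(N1+N3); set equal to 27/88  ⇒  N3/N1 = 1/(27/88) − 1 = 61/27
N3 = N1 + 2·N2  ⇒  N2/N1 = (N3/N1 − 1)/2 = (61/27 − 1)/2 = 17/27
smallest multiple with N1 ≥ 12 and N2 ≥ 10: k = 1  ⇒  N1 = 1·27 = 27, N2 = 1·17 = 17 (N1 ≤ 40, N2 ≤ 30, N2 ≠ N1 ✓), N3 = 27 + 2·17 = 61
check: N1/(N1+N3) with N1 = 27, N3 = 61 gives 27/88; |achieved − target| = 0 ≤ 27/8800 ✓

N1=27 N2=17 achieved=27/88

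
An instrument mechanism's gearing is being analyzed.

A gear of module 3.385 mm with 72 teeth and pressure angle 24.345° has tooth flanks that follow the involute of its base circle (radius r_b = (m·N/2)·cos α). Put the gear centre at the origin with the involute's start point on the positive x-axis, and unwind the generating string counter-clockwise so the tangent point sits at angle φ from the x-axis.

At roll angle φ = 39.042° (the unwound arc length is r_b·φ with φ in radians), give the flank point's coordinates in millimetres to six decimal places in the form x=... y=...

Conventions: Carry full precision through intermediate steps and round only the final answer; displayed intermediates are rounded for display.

x=133.883910 y=11.174388

class = single-mesh tooth geometry [base-circle involute, m = 3.385, 72T]
pitch radius r_p = m·N/2 = 3.385·72/2 = 121.860000
base radius r_b = r_p·cos α = 121.860000·cos 24.345° = 111.024184
roll angle φ = 39.042° = 0.68141145 rad
x = r_b·(cos φ + φ·sin φ) = 133.883910
y = r_b·(sin φ − φ·cos φ) = 11.174388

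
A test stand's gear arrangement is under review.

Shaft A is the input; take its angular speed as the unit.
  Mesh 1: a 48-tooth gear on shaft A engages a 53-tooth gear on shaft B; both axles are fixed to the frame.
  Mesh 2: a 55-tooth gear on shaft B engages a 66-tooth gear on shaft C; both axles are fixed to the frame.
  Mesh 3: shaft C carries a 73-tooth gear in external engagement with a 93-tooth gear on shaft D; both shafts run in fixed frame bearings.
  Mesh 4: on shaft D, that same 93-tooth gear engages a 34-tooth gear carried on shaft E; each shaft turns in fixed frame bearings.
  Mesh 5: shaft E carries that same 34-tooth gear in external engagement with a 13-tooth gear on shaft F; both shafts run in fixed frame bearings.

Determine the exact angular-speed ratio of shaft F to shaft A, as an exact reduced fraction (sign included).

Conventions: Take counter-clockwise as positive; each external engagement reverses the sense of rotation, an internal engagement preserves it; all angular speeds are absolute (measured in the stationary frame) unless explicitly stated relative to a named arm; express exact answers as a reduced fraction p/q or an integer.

class = fixed-axis compound train [5 meshes; 5 ratios multiply, 5 sense flips]
mesh 1 [48T→53T]: running ratio 48/53, sense −
mesh 2 [55T→66T]: running ratio 40/53, sense +
mesh 3 [73T→93T]: running ratio 2920/4929, sense −
mesh 4 [93T→34T]: running ratio 1460/901, sense +
mesh 5 [34T→13T]: running ratio 2920/689, sense −
ω_out/ω_in = -2920/689

-2920/689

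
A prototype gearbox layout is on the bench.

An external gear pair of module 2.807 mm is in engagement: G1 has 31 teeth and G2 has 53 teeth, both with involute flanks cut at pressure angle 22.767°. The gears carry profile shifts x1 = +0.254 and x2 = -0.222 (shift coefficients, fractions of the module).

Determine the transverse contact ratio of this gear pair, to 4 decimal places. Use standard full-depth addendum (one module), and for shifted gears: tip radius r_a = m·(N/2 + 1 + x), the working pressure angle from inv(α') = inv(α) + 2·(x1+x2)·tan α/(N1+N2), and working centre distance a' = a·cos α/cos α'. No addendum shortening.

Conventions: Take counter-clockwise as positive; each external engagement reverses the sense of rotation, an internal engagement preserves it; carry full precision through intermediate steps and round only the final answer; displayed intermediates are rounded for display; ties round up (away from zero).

1.5642

topology: single-mesh involute geometry — m = 2.807, 31T/53T pair
base radii: r_b1 = 40.118587, r_b2 = 68.589842
tip radii: r_a1 = 47.028478, r_a2 = 76.569346
inv(α') = inv(22.767°) + 2·(+0.254-0.222)·tan α/(31+53) = 0.02264437  ⇒  α' = 22.87049°
a' = a·cos α / cos α' = 117.8940·cos 22.767°/cos 22.87049° = 117.983631
action lengths: √(r_a1²−r_b1²) = 24.539289, √(r_a2²−r_b2²) = 34.033781
base pitch p_b = π·m·cos α = 8.131372
CR = (24.539289 + 34.033781 − 117.983631·sin 22.87049°)/8.131372 = 1.564164
contact ratio ≈ 1.5642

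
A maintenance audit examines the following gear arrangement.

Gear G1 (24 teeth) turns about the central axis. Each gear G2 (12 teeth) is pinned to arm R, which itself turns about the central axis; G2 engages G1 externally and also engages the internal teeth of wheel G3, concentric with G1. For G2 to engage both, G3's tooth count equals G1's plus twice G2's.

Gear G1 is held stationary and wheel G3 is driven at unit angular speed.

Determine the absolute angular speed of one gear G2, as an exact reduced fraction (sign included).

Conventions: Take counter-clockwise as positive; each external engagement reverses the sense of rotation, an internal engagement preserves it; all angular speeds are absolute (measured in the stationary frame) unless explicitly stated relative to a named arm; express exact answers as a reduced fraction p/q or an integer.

recognized (axles ride arm R): planetary set, 24/12/48 teeth
ring teeth: 24 + 2·12 = 48
24(ω_sun−ω_arm) = −48(ω_ring−ω_arm),  ω_sun = 0, ω_ring = 1
24(0−ω_arm) = −48(1−ω_arm)  ⇒  72·ω_arm = 48  ⇒  ω_arm = 2/3
sun–planet mesh: 24·(0−2/3) = −12·(ω_p−ω_arm)  ⇒  ω_p−ω_arm = 4/3
ω_p = 2/3 + 4/3 = 2
exact speed ratio = 2

2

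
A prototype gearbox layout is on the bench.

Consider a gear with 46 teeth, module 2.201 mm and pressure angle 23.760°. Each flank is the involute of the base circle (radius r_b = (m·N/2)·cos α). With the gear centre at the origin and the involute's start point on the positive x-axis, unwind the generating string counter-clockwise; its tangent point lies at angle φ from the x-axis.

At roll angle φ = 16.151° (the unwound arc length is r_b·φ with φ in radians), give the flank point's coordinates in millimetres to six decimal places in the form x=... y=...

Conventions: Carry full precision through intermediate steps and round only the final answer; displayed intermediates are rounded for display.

single-mesh involute tooth geometry (46T wheel at module 2.201)
pitch radius r_p = m·N/2 = 2.201·46/2 = 50.623000
base radius r_b = r_p·cos α = 50.623000·cos 23.760° = 46.332254
roll angle φ = 16.151° = 0.28188813 rad
x = r_b·(cos φ + φ·sin φ) = 48.136649
y = r_b·(sin φ − φ·cos φ) = 0.343192

x=48.136649 y=0.343192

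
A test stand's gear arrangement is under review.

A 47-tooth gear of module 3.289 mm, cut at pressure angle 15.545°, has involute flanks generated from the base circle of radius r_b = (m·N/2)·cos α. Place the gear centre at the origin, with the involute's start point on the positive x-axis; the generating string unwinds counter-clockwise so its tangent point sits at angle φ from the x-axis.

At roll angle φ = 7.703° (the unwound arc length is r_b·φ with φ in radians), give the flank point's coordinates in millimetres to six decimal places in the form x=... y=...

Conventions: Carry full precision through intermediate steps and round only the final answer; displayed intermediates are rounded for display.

x=75.134124 y=0.060208

single-mesh involute tooth geometry (47T wheel at module 3.289)
pitch radius r_p = m·N/2 = 3.289·47/2 = 77.291500
base radius r_b = r_p·cos α = 77.291500·cos 15.545° = 74.464198
roll angle φ = 7.703° = 0.13444271 rad
x = r_b·(cos φ + φ·sin φ) = 75.134124
y = r_b·(sin φ − φ·cos φ) = 0.060208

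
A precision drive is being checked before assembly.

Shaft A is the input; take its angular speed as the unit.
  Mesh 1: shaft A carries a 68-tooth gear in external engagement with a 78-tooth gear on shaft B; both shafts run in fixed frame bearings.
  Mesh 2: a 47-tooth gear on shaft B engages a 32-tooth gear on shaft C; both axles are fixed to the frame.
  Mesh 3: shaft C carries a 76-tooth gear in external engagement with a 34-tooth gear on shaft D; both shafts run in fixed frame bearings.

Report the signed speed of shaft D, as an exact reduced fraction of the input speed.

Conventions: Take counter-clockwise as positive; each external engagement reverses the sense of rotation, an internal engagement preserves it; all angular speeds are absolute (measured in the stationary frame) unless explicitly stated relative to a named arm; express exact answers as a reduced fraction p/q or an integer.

-893/312

3-mesh fixed-axis compound train (all bearings frame-fixed)
mesh 1 [68T→78T]: |ω|/ω_in = 1×68/78 = 34/39, sense flips to −
mesh 2 [47T→32T]: |ω|/ω_in = (34/39)×47/32 = 799/624, sense flips to +
mesh 3 [76T→34T]: |ω|/ω_in = (799/624)×76/34 = 893/312, sense flips to −
signed output speed (× input speed) = -893/312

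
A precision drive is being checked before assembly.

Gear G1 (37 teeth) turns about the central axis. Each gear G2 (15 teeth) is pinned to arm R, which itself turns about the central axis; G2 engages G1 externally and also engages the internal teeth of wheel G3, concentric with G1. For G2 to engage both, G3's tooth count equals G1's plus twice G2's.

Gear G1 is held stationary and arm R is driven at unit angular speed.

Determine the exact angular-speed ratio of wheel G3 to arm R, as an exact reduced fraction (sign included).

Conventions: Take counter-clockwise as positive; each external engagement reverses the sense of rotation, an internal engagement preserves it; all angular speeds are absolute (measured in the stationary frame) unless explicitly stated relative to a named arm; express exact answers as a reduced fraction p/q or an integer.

104/67

topology: planetary set — G1 37T / G2 15T / G3 67T, arm = carrier (Willis)
ring teeth: 37 + 2·15 = 67
37(ω_sun−ω_arm) = −67(ω_ring−ω_arm),  ω_sun = 0, ω_arm = 1
ω_ring = 1 − (37/67)(0−1) = 104/67
ω_out/ω_in = 104/67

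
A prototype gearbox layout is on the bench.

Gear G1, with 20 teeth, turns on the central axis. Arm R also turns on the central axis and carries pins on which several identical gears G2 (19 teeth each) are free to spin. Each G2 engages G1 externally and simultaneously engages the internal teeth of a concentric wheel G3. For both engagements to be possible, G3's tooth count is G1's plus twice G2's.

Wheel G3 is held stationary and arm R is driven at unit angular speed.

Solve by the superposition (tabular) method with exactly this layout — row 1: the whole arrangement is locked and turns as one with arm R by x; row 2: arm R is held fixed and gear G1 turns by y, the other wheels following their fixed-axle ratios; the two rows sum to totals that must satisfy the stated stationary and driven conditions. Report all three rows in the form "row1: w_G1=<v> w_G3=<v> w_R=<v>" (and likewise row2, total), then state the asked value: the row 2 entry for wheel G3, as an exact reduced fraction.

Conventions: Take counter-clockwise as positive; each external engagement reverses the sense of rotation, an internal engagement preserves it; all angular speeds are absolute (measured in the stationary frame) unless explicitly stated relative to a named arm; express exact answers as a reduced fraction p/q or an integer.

row1: w_G1=1 w_G3=1 w_R=1
row2: w_G1=29/10 w_G3=-1 w_R=0
total: w_G1=39/10 w_G3=0 w_R=1
asked value: -1

recognized (axles ride arm R): planetary set, 20/19/58 teeth
row 1: whole set turns with the arm by x
row 2 — arm fixed, fixed-axis ratios: sun y, ring −(20/58)·y, arm 0
boundary: total ω_ring = x − (20/58)·y = 0 and total ω_arm = x = 1  ⇒  y = 29/10, x = 1
row 2 ring = −(20/58)·29/10 = -1
totals (row 1 + row 2): sun 1 + 29/10 = 39/10, ring 1 + (-1) = 0, arm 1 + 0 = 1
asked cell (row2, ring) = -1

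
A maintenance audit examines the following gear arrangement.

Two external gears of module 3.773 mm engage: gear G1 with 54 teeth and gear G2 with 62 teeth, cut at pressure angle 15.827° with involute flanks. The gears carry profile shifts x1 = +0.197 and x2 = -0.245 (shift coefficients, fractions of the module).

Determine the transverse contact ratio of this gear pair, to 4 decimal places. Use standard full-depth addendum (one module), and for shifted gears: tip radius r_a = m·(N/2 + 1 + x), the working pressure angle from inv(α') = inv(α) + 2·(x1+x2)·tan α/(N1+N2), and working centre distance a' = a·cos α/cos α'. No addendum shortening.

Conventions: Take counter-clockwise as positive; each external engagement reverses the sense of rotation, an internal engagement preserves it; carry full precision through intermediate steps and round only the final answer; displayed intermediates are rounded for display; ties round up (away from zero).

recognized (one external pair, fixed centres): single-mesh tooth geometry, m = 3.773, N1 = 54, N2 = 62
base radii: r_b1 = 98.009027, r_b2 = 112.528883
tip radii: r_a1 = 106.387281, r_a2 = 119.811615
inv(α') = inv(15.827°) + 2·(+0.197-0.245)·tan α/(54+62) = 0.00701265  ⇒  α' = 15.65784°
a' = a·cos α / cos α' = 218.8340·cos 15.827°/cos 15.65784° = 218.651950
action lengths: √(r_a1²−r_b1²) = 41.382171, √(r_a2²−r_b2²) = 41.134821
base pitch p_b = π·m·cos α = 11.403868
CR = (41.382171 + 41.134821 − 218.651950·sin 15.65784°)/11.403868 = 2.061107
contact ratio ≈ 2.0611

2.0611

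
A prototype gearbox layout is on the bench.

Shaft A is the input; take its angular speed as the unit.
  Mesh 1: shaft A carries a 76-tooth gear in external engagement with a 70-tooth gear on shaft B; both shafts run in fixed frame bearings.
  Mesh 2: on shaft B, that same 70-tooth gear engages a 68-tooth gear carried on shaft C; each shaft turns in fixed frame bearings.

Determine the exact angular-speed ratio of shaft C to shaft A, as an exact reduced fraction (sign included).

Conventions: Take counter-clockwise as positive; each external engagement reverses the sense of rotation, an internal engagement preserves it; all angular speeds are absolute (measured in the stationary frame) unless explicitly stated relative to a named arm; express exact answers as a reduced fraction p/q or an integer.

19/17

class = fixed-axis compound train [2 meshes; 2 ratios multiply, 2 sense flips]
mesh 1 [76T→70T]: running ratio 38/35, sense −
mesh 2 [70T→68T]: running ratio 19/17, sense +
ω_out/ω_in = 19/17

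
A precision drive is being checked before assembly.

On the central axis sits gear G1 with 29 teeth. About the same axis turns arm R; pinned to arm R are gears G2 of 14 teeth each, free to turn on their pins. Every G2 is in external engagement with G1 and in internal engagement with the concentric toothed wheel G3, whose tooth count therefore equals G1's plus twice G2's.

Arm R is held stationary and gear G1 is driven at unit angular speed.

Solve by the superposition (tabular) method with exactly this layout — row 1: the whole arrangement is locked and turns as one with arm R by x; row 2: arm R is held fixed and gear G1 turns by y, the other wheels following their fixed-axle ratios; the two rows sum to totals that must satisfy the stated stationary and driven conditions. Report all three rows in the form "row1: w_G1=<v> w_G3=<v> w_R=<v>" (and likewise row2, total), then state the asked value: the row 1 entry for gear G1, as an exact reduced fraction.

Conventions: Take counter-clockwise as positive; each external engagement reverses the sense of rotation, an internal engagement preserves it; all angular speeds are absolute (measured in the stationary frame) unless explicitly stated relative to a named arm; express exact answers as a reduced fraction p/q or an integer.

row1: w_G1=0 w_G3=0 w_R=0
row2: w_G1=1 w_G3=-29/57 w_R=0
total: w_G1=1 w_G3=-29/57 w_R=0
asked value: 0

planetary set (29T centre, 14T on arm, 57T internal) — Willis relation
row 1 — lock + rotate with arm: ω_sun = ω_ring = ω_arm = x
row 2: sun turns y, ring = −(29/57)·y, arm 0
boundary: total ω_arm = x = 0 and total ω_sun = x + y = 1  ⇒  y = 1, x = 0
row 2 ring = −(29/57)·1 = -29/57
totals (row 1 + row 2): sun 0 + 1 = 1, ring 0 + (-29/57) = -29/57, arm 0 + 0 = 0
asked cell (row1, sun) = 0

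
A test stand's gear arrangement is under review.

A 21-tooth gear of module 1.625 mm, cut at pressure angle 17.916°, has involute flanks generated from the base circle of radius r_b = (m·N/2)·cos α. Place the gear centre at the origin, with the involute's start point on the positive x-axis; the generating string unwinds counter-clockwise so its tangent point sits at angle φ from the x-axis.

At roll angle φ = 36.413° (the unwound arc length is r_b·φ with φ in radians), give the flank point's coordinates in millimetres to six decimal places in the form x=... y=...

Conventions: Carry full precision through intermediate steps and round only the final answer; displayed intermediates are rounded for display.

x=19.190047 y=1.333805

recognized (one wheel, involute flank): single-mesh tooth geometry, m = 1.625, N = 21
pitch radius r_p = m·N/2 = 1.625·21/2 = 17.062500
base radius r_b = r_p·cos α = 17.062500·cos 17.916° = 16.235114
roll angle φ = 36.413° = 0.63552674 rad
x = r_b·(cos φ + φ·sin φ) = 19.190047
y = r_b·(sin φ − φ·cos φ) = 1.333805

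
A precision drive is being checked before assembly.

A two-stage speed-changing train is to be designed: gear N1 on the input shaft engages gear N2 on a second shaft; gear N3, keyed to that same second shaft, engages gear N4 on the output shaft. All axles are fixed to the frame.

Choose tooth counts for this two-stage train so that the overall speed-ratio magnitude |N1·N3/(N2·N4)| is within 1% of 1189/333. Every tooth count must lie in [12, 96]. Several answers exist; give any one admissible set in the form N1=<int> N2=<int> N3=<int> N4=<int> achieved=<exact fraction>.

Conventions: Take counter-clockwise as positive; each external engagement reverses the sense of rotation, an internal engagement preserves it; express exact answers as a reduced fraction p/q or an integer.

N1=29 N2=18 N3=82 N4=37 achieved=1189/333

2-stage fixed-axis compound train for ratio 1189/333
target = 1189/333 in lowest terms: an exact hit needs N1·N3 = k·1189 and N2·N4 = k·333 for one integer k, every count in [12, 96]; additionally prefer no 1:1 stage (N1 ≠ N2, N3 ≠ N4)
k = 1: no 1:1-free in-range split of k·1189 and k·333 into factor pairs; take k = 2
k = 2: N1·N3 = 2378 = 29·82, N2·N4 = 666 = 18·37
achieved = 29·82/(18·37) = 1189/333; |achieved − target| = 0 ≤ 1189/33300 ✓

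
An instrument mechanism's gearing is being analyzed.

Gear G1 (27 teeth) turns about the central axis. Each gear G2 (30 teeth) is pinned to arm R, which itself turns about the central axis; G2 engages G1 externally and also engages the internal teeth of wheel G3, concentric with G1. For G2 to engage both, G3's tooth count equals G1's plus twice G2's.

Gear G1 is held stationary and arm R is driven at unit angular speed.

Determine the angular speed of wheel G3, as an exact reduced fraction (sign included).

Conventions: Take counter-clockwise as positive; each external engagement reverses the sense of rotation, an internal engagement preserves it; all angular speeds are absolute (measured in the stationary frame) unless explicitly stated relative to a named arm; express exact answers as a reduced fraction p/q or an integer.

38/29

planetary set (27T centre, 30T on arm, 87T internal) — Willis relation
ring teeth: 27 + 2·30 = 87
27(ω_sun−ω_arm) = −87(ω_ring−ω_arm),  ω_sun = 0, ω_arm = 1
ω_ring = 1 − (27/87)(0−1) = 38/29
exact speed ratio = 38/29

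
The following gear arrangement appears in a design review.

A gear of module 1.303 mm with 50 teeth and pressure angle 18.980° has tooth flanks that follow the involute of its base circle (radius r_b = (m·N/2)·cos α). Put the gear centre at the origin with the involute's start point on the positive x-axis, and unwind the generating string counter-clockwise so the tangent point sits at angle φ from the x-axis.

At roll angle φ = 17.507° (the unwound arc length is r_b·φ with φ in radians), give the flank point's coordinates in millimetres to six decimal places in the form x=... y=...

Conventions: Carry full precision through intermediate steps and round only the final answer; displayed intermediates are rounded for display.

class = single-mesh tooth geometry [base-circle involute, m = 1.303, 50T]
pitch radius r_p = m·N/2 = 1.303·50/2 = 32.575000
base radius r_b = r_p·cos α = 32.575000·cos 18.980° = 30.803968
roll angle φ = 17.507° = 0.30555479 rad
x = r_b·(cos φ + φ·sin φ) = 32.208564
y = r_b·(sin φ − φ·cos φ) = 0.290197

x=32.208564 y=0.290197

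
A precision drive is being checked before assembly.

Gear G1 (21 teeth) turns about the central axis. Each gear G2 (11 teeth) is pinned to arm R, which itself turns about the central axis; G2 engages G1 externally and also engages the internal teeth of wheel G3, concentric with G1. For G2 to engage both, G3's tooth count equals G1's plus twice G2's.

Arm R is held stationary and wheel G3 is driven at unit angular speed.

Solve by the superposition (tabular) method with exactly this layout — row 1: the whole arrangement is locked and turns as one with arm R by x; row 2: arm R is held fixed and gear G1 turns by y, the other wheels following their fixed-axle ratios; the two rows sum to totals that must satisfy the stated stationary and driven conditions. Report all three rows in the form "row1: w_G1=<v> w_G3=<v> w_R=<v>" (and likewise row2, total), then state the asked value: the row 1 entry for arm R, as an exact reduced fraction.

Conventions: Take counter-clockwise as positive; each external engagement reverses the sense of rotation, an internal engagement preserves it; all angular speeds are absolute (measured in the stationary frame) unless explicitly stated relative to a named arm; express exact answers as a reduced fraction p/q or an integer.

planetary set (21T centre, 11T on arm, 43T internal) — Willis relation
row 1: whole set turns with the arm by x
row 2 — arm fixed, fixed-axis ratios: sun y, ring −(21/43)·y, arm 0
boundary: total ω_arm = x = 0 and total ω_ring = x − (21/43)·y = 1  ⇒  y = -43/21, x = 0
row 2 ring = −(21/43)·(-43/21) = 1
totals (row 1 + row 2): sun 0 + (-43/21) = -43/21, ring 0 + 1 = 1, arm 0 + 0 = 0
asked cell (row1, arm) = 0

row1: w_G1=0 w_G3=0 w_R=0
row2: w_G1=-43/21 w_G3=1 w_R=0
total: w_G1=-43/21 w_G3=1 w_R=0
asked value: 0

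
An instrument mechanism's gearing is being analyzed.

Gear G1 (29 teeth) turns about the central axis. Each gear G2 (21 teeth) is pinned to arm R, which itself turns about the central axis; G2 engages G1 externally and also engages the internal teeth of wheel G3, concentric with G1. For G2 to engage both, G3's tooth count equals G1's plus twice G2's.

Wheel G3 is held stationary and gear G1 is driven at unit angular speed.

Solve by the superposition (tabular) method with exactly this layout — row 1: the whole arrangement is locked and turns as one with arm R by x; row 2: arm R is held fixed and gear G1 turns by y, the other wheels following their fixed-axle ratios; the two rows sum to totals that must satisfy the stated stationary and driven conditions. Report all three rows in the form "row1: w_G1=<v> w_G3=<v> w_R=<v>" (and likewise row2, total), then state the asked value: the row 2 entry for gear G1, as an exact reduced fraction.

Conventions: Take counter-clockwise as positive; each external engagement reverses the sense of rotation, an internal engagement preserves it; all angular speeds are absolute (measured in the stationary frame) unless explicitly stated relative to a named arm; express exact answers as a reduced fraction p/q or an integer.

recognized (axles ride arm R): planetary set, 29/21/71 teeth
row 1: whole set turns with the arm by x
superposition row 2 [arm held]: sun y, ring −(29/71)·y, arm 0
boundary: total ω_ring = x − (29/71)·y = 0 and total ω_sun = x + y = 1  ⇒  y = 71/100, x = 29/100
row 2 ring = −(29/71)·71/100 = -29/100
totals (row 1 + row 2): sun 29/100 + 71/100 = 1, ring 29/100 + (-29/100) = 0, arm 29/100 + 0 = 29/100
asked cell (row2, sun) = 71/100

row1: w_G1=29/100 w_G3=29/100 w_R=29/100
row2: w_G1=71/100 w_G3=-29/100 w_R=0
total: w_G1=1 w_G3=0 w_R=29/100
asked value: 71/100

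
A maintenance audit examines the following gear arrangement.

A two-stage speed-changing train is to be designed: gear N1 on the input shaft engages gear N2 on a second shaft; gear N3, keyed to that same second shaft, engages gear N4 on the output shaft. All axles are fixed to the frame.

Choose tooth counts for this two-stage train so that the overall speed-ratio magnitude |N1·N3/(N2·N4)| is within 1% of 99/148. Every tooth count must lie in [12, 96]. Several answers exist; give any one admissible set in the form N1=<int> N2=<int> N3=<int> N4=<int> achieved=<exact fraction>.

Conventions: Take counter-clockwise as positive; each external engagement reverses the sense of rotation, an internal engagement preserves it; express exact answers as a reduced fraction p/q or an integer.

N1=12 N2=16 N3=33 N4=37 achieved=99/148

design class (target 99/148): fixed-axis compound train
target = 99/148 in lowest terms: an exact hit needs N1·N3 = k·99 and N2·N4 = k·148 for one integer k, every count in [12, 96]; additionally prefer no 1:1 stage (N1 ≠ N2, N3 ≠ N4)
k = 1…3: no 1:1-free in-range split of k·99 and k·148 into factor pairs; take k = 4
k = 4: N1·N3 = 396 = 12·33, N2·N4 = 592 = 16·37
achieved = 12·33/(16·37) = 99/148; |achieved − target| = 0 ≤ 99/14800 ✓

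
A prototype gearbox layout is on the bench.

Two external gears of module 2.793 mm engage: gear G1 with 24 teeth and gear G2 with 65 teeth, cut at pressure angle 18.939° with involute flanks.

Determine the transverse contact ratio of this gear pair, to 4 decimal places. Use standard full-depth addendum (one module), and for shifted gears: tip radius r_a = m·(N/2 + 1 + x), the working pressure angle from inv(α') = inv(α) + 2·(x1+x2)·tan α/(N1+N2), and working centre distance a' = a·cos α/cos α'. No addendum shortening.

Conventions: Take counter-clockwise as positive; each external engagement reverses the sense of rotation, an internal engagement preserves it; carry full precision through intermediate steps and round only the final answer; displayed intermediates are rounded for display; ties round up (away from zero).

1.7530

topology: single-mesh involute geometry — m = 2.793, 24T/65T pair
base radii: r_b1 = 31.701600, r_b2 = 85.858499
tip radii: r_a1 = 36.309000, r_a2 = 93.565500
no profile shift: α' = α, a' = a
action lengths: √(r_a1²−r_b1²) = 17.701753, √(r_a2²−r_b2²) = 37.186299
base pitch p_b = π·m·cos α = 8.299459
CR = (17.701753 + 37.186299 − 124.288500·sin 18.93900°)/8.299459 = 1.752983
contact ratio ≈ 1.7530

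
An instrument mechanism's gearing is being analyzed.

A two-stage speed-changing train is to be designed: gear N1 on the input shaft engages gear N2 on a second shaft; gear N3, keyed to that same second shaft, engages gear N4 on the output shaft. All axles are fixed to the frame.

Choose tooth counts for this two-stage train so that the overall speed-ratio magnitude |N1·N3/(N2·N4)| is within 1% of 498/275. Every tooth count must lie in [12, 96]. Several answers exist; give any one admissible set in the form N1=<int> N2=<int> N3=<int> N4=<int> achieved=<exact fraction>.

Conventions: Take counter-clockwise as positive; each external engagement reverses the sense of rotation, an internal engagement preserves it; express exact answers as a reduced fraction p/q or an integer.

N1=12 N2=22 N3=83 N4=25 achieved=498/275

topology: fixed-axis compound train — 2 stages, target 498/275
target = 498/275 in lowest terms: an exact hit needs N1·N3 = k·498 and N2·N4 = k·275 for one integer k, every count in [12, 96]; additionally prefer no 1:1 stage (N1 ≠ N2, N3 ≠ N4)
k = 1: no 1:1-free in-range split of k·498 and k·275 into factor pairs; take k = 2
k = 2: N1·N3 = 996 = 12·83, N2·N4 = 550 = 22·25
achieved = 12·83/(22·25) = 498/275; |achieved − target| = 0 ≤ 249/13750 ✓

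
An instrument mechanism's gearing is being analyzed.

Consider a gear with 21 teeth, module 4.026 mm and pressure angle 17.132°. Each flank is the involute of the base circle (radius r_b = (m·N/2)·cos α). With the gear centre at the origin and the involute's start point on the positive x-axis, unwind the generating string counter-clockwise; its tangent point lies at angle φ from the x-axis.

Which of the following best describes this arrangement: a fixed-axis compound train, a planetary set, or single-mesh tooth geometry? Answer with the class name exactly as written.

single-mesh tooth geometry

single-mesh involute tooth geometry (21T wheel at module 4.026)
classification: single-mesh tooth geometry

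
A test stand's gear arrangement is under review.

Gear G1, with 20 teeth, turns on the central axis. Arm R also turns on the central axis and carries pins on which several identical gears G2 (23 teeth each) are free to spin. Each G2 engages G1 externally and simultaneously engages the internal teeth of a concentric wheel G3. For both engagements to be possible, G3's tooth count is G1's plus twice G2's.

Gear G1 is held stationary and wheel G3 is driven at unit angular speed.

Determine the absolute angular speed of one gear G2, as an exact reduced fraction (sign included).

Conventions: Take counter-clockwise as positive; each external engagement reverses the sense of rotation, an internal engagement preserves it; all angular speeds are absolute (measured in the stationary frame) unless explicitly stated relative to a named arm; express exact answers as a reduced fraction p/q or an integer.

recognized (axles ride arm R): planetary set, 20/23/66 teeth
ring teeth: 20 + 2·23 = 66
20(ω_sun−ω_arm) = −66(ω_ring−ω_arm),  ω_sun = 0, ω_ring = 1
20(0−ω_arm) = −66(1−ω_arm)  ⇒  86·ω_arm = 66  ⇒  ω_arm = 33/43
sun–planet mesh: 20·(0−33/43) = −23·(ω_p−ω_arm)  ⇒  ω_p−ω_arm = 660/989
ω_p = 33/43 + 660/989 = 33/23
exact speed ratio = 33/23

33/23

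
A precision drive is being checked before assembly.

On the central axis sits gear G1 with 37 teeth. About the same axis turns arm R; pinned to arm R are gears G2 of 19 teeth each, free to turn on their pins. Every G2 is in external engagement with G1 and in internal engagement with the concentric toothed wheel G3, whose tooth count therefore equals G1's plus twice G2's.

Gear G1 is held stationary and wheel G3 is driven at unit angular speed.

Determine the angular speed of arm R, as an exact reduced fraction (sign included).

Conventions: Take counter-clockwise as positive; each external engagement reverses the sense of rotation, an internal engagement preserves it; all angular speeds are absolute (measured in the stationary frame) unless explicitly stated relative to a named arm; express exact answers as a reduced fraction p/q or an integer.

topology: planetary set — G1 37T / G2 19T / G3 75T, arm = carrier (Willis)
ring teeth: 37 + 2·19 = 75
37(ω_sun−ω_arm) = −75(ω_ring−ω_arm),  ω_sun = 0, ω_ring = 1
37(0−ω_arm) = −75(1−ω_arm)  ⇒  112·ω_arm = 75  ⇒  ω_arm = 75/112
exact speed ratio = 75/112

75/112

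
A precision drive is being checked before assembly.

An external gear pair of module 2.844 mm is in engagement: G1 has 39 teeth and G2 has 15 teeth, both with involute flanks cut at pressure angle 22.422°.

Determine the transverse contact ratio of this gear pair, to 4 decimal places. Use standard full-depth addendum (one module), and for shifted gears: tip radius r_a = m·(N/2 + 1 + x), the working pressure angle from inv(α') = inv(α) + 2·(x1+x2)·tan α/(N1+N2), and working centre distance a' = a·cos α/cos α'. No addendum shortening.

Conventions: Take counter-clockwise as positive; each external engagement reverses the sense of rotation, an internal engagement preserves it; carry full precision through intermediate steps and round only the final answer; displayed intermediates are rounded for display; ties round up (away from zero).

1.5091

topology: single-mesh involute geometry — m = 2.844, 39T/15T pair
base radii: r_b1 = 51.265356, r_b2 = 19.717444
tip radii: r_a1 = 58.302000, r_a2 = 24.174000
no profile shift: α' = α, a' = a
action lengths: √(r_a1²−r_b1²) = 27.766644, √(r_a2²−r_b2²) = 13.985874
base pitch p_b = π·m·cos α = 8.259224
CR = (27.766644 + 13.985874 − 76.788000·sin 22.42200°)/8.259224 = 1.509056
contact ratio ≈ 1.5091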